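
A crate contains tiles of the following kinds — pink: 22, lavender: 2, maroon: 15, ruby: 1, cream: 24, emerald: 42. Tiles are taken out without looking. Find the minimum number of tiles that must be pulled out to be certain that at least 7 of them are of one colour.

By the pigeonhole principle, the 6 colours are the holes; the tiles drawn are the pigeons.
To avoid 7 of any one colour, the worst case takes at most 6 of each colour, or every tile of a colour that has fewer than 6.
That gives 6 + 2 + 6 + 1 + 6 + 6 = 27 tiles with no colour reaching 7.
The next tile forces some colour to 7, so 27 + 1 = 28.

28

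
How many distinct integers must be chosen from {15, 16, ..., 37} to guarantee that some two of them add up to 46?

Group the elements by complementary pair {x, 46−x}: {15,31}, {16,30}, {17,29}, …, giving 8 two-element pairs, the single value 23 (it cannot pair with itself since the integers are distinct), and 6 integers whose partner 46−x falls outside [15,37].
Pigeonhole: treating each of those 15 groups as a pigeonhole, one can pick one integer per group — 15 integers — with no two summing to 46.
The 16th integer lands in an occupied pair, forcing a sum of 46.

16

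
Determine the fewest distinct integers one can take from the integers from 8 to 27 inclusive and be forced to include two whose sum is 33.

Two chosen integers sum to 33 exactly when both halves of some pair {x, 33−x} with 8 ≤ x ≤ 33−x ≤ 25 are chosen — 9 such pairs.
The remaining 2 elements (those with no distinct partner in range) can never complete a 33-sum, so the worst case takes all of them and one from each pair: 2 + 9 = 11.
By the pigeonhole principle, the 12th integer has to be the second member of some pair, so 11 + 1 = 12.

12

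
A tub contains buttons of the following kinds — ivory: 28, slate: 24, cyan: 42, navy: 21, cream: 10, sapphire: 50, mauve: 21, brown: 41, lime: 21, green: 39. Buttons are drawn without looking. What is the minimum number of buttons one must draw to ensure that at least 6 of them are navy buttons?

In the worst case for collecting navy buttons, every non-navy button comes out first.
There are 28 + 24 + 42 + 10 + 50 + 21 + 41 + 21 + 39 = 276 non-navy buttons altogether.
After those, each further button must be navy, so 276 + 6 = 282 draws guarantee 6 navy buttons.

282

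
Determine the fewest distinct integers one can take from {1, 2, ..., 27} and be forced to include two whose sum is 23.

Group the elements by complementary pair {x, 23−x}: {1,22}, {2,21}, {3,20}, …, giving 11 two-element pairs and 5 integers whose partner 23−x falls outside [1,27].
Pigeonhole: treating each of those 16 groups as a pigeonhole, one can pick one integer per group — 16 integers — with no two summing to 23.
The 17th integer lands in an occupied pair, forcing a sum of 23.

17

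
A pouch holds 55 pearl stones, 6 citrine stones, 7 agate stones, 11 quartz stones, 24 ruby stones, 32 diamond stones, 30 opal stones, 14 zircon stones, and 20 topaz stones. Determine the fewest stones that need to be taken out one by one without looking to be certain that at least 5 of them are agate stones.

In the worst case for collecting agate stones, every non-agate stone comes out first.
There are 55 + 6 + 11 + 24 + 32 + 30 + 14 + 20 = 192 non-agate stones altogether.
After those, each further stone must be agate, so 192 + 5 = 197 draws guarantee 5 agate stones.

197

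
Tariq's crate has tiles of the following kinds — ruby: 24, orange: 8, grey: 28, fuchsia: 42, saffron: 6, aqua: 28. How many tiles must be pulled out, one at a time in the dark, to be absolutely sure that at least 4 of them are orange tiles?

In the worst case for collecting orange tiles, every non-orange tile comes out first.
There are 24 + 28 + 42 + 6 + 28 = 128 non-orange tiles altogether.
After those, each further tile must be orange, so 128 + 4 = 132 draws guarantee 4 orange tiles.

132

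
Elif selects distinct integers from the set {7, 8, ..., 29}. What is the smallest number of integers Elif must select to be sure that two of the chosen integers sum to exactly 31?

Group the elements by complementary pair {x, 31−x}: {7,24}, {8,23}, {9,22}, …, giving 9 two-element pairs and 5 integers whose partner 31−x falls outside [7,29].
Pigeonhole: treating each of those 14 groups as a pigeonhole, one can pick one integer per group — 14 integers — with no two summing to 31.
The 15th integer lands in an occupied pair, forcing a sum of 31.

15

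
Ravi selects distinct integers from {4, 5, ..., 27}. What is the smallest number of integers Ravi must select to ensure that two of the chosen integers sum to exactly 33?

14

Group the elements by complementary pair {x, 33−x}: {6,27}, {7,26}, {8,25}, …, giving 11 two-element pairs and 2 integers whose partner 33−x falls outside [4,27].
Pigeonhole: treating each of those 13 groups as a pigeonhole, one can pick one integer per group — 13 integers — with no two summing to 33.
The 14th integer lands in an occupied pair, forcing a sum of 33.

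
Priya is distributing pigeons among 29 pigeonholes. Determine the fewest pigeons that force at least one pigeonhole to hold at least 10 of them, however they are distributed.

262

With 261 pigeons one could put exactly 9 in each of the 29 pigeonholes, and no pigeonhole would reach 10.
By the pigeonhole principle, one more pigeon must land in a pigeonhole that already has 9, giving it 10.
So 29 × 9 + 1 = 262 pigeons are required.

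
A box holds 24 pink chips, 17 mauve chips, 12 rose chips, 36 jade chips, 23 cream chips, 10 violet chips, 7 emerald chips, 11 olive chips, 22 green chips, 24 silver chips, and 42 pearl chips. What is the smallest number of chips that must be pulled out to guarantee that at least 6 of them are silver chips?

In the worst case for collecting silver chips, every non-silver chip comes out first.
There are 24 + 17 + 12 + 36 + 23 + 10 + 7 + 11 + 22 + 42 = 204 non-silver chips altogether.
After those, each further chip must be silver, so 204 + 6 = 210 draws guarantee 6 silver chips.

210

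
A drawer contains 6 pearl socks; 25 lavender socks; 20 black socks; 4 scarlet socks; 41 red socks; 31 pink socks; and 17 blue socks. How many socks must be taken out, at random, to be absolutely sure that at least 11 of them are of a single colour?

Put each drawn sock into a box by colour. The largest draw with every box below 11 takes min(count, 10) from each colour; colours with fewer than 10 contribute all they have.
Σ min(cᵢ, 10) = 6 + 10 + 10 + 4 + 10 + 10 + 10 = 60.
Draw number 60 + 1 = 61 must push one box to 11.

61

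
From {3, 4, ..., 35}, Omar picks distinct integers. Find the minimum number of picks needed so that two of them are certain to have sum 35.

Two chosen integers sum to 35 exactly when both halves of some pair {x, 35−x} with 3 ≤ x ≤ 35−x ≤ 32 are chosen — 15 such pairs.
The remaining 3 elements (those with no distinct partner in range) can never complete a 35-sum, so the worst case takes all of them and one from each pair: 3 + 15 = 18.
By pigeonhole, the 19th integer has to be the second member of some pair, so 18 + 1 = 19.

19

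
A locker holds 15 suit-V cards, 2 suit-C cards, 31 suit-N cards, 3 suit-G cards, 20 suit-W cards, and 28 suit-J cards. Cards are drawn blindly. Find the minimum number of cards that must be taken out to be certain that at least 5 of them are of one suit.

An adversary could hand out at most 4 cards per suit (suit-C, suit-G run out sooner): 4 + 2 + 4 + 3 + 4 + 4 = 21 cards and still no suit has 5.
One more card lands in a suit already at 4, so 22 draws are enough and 21 are not.

22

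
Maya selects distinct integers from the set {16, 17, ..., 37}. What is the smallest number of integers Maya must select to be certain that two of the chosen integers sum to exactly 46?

16

Group the elements by complementary pair {x, 46−x}: {16,30}, {17,29}, {18,28}, …, giving 7 two-element pairs, the single value 23 (it cannot pair with itself since the integers are distinct), and 7 integers whose partner 46−x falls outside [16,37].
Treating each of those 15 groups as a pigeonhole, one can pick one integer per group — 15 integers — with no two summing to 46.
The 16th integer lands in an occupied pair, forcing a sum of 46.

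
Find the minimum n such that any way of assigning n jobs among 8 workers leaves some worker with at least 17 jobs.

129

With 128 jobs one could put exactly 16 in each of the 8 workers, and no worker would reach 17.
By pigeonhole, one more job must land in a worker that already has 16, giving it 17.
So 8 × 16 + 1 = 129 jobs are required.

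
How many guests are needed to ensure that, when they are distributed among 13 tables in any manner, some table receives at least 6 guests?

66

With 65 guests one could put exactly 5 in each of the 13 tables, and no table would reach 6.
One more guest must land in a table that already has 5, giving it 6.
So 13 × 5 + 1 = 66 guests are required.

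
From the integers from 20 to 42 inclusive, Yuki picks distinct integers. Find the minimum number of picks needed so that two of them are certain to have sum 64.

Group the elements by complementary pair {x, 64−x}: {22,42}, {23,41}, {24,40}, …, giving 10 two-element pairs; the single value 32 (it cannot pair with itself since the integers are distinct); and 2 integers whose partner 64−x falls outside [20,42].
Treating each of those 13 groups as a pigeonhole, one can pick one integer per group — 13 integers — with no two summing to 64.
The 14th integer lands in an occupied pair, forcing a sum of 64.

14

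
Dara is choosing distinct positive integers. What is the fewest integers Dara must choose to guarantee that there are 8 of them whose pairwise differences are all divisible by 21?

148

Integers whose pairwise differences are multiples of 21 are exactly those sharing a remainder mod 21. The 21 residue classes mod 21 are the pigeonholes.
With 147 integers one could put 7 in each residue class and have no class reach 8.
The 148th integer pushes some class to 8, so 21·7 + 1 = 148.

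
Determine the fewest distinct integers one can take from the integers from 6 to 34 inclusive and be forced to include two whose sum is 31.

A set avoiding the sum 31 can contain at most one of each pair {x, 31−x}, plus the 9 elements whose complement lies outside the range.
The integers 16, …, 34 (19 of them) are such a set: any two sum to at least 16+17 = 33 > 31.
Any 20th integer completes one of the 10 pairs, so 20 choices force a sum of 31.

20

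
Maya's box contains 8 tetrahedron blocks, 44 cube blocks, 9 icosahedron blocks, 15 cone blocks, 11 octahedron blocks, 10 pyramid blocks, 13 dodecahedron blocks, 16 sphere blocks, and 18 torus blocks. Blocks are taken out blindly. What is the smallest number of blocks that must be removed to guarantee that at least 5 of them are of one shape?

37

Put each drawn block into a box by shape. The largest draw with every box below 5 takes min(count, 4) from each shape.
Σ min(cᵢ, 4) = 4 + 4 + 4 + 4 + 4 + 4 + 4 + 4 + 4 = 36.
Draw number 36 + 1 = 37 must push one box to 5.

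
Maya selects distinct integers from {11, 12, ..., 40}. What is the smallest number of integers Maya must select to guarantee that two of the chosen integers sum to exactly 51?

16

Group the elements by complementary pair {x, 51−x}: {11,40}, {12,39}, {13,38}, …, giving 15 two-element pairs.
Treating each of those 15 groups as a pigeonhole, one can pick one integer per group — 15 integers — with no two summing to 51.
The 16th integer lands in an occupied pair, forcing a sum of 51.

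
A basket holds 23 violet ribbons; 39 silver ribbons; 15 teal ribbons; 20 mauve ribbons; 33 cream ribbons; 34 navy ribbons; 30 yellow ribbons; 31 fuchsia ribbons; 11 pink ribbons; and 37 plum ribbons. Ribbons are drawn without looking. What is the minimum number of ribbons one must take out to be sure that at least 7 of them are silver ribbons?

In the worst case for collecting silver ribbons, every non-silver ribbon comes out first.
There are 23 + 15 + 20 + 33 + 34 + 30 + 31 + 11 + 37 = 234 non-silver ribbons altogether.
After those, each further ribbon must be silver, so 234 + 7 = 241 draws guarantee 7 silver ribbons.

241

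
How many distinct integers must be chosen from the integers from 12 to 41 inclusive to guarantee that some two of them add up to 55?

17

Group the elements by complementary pair {x, 55−x}: {14,41}, {15,40}, {16,39}, …, giving 14 two-element pairs and 2 integers whose partner 55−x falls outside [12,41].
Pigeonhole: treating each of those 16 groups as a pigeonhole, one can pick one integer per group — 16 integers — with no two summing to 55.
The 17th integer lands in an occupied pair, forcing a sum of 55.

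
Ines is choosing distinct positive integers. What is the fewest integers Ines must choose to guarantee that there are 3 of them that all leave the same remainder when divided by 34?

Pigeonhole: the 34 residue classes mod 34 are the pigeonholes.
With 68 integers one could put 2 in each residue class and have no class reach 3.
The 69th integer pushes some class to 3, so 34·2 + 1 = 69.

69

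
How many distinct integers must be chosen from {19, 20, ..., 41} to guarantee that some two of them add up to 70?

Group the elements by complementary pair {x, 70−x}: {29,41}, {30,40}, {31,39}, …, giving 6 two-element pairs, the single value 35 (it cannot pair with itself since the integers are distinct), and 10 integers whose partner 70−x falls outside [19,41].
By pigeonhole, treating each of those 17 groups as a pigeonhole, one can pick one integer per group — 17 integers — with no two summing to 70.
The 18th integer lands in an occupied pair, forcing a sum of 70.

18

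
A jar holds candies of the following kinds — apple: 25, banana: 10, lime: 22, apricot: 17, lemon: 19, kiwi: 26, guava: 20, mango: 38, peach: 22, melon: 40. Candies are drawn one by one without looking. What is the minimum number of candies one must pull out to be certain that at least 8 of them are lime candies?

225

In the worst case for collecting lime candies, every non-lime candy comes out first.
There are 25 + 10 + 17 + 19 + 26 + 20 + 38 + 22 + 40 = 217 non-lime candies altogether.
After those, each further candy must be lime, so 217 + 8 = 225 draws guarantee 8 lime candies.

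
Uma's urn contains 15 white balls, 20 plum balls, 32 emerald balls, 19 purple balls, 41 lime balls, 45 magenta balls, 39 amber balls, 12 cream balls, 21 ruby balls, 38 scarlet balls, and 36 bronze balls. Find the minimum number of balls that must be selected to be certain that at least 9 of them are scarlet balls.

In the worst case for collecting scarlet balls, every non-scarlet ball comes out first.
There are 15 + 20 + 32 + 19 + 41 + 45 + 39 + 12 + 21 + 36 = 280 non-scarlet balls altogether.
After those, each further ball must be scarlet, so 280 + 9 = 289 draws guarantee 9 scarlet balls.

289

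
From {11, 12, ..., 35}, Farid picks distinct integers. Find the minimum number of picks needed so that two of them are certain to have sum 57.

19

Group the elements by complementary pair {x, 57−x}: {22,35}, {23,34}, {24,33}, …, giving 7 two-element pairs and 11 integers whose partner 57−x falls outside [11,35].
Treating each of those 18 groups as a pigeonhole, one can pick one integer per group — 18 integers — with no two summing to 57.
The 19th integer lands in an occupied pair, forcing a sum of 57.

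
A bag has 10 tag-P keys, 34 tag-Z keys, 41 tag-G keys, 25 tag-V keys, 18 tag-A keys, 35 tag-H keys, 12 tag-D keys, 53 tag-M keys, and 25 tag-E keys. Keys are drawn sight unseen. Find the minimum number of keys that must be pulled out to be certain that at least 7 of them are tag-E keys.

235

In the worst case for collecting tag-E keys, every non-tag-E key comes out first.
There are 10 + 34 + 41 + 25 + 18 + 35 + 12 + 53 = 228 non-tag-E keys altogether.
After those, each further key must be tag-E, so 228 + 7 = 235 draws guarantee 7 tag-E keys.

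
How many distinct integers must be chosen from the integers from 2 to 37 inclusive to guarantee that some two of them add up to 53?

A set avoiding the sum 53 can contain at most one of each pair {x, 53−x}, plus the 14 elements whose complement lies outside the range.
The integers 2, …, 26 (25 of them) are such a set: any two sum to at least 2+3 = 5 and at most 25+26 = 51 < 53.
Any 26th integer completes one of the 11 pairs, so 26 choices force a sum of 53.

26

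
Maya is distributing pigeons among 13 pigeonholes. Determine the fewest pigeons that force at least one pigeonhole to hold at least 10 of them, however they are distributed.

118

With 117 pigeons one could put exactly 9 in each of the 13 pigeonholes, and no pigeonhole would reach 10.
By the pigeonhole principle, one more pigeon must land in a pigeonhole that already has 9, giving it 10.
So 13 × 9 + 1 = 118 pigeons are required.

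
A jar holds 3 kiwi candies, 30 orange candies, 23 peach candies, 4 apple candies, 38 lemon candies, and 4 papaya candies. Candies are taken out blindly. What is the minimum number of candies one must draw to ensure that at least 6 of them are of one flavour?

27

An adversary could hand out at most 5 candies per flavour (kiwi, apple, papaya run out sooner): 3 + 5 + 5 + 4 + 5 + 4 = 26 candies and still no flavour has 6.
One more candy lands in a flavour already at 5, so 27 draws are enough and 26 are not.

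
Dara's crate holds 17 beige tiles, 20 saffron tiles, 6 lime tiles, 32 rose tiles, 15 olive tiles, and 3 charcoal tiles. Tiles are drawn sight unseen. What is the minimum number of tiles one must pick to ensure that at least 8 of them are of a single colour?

38

The 6 colours are the holes; the tiles drawn are the pigeons.
To avoid 8 of any one colour, the worst case takes at most 7 of each colour, or every tile of a colour that has fewer than 7.
That gives 7 + 7 + 6 + 7 + 7 + 3 = 37 tiles with no colour reaching 8.
The next tile forces some colour to 8, so 37 + 1 = 38.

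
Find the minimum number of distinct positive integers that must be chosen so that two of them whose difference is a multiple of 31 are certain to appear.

Integers whose pairwise differences are multiples of 31 are exactly those sharing a remainder mod 31. By pigeonhole, the 31 residue classes mod 31 are the pigeonholes.
With 31 integers one could put 1 in each residue class and have no class reach 2.
The 32nd integer pushes some class to 2, so 31·1 + 1 = 32.

32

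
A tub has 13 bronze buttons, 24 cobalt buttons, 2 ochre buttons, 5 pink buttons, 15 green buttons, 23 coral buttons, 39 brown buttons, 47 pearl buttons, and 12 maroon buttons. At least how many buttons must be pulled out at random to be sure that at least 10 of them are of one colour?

71

The 9 colours are the holes; the buttons drawn are the pigeons.
To avoid 10 of any one colour, the worst case takes at most 9 of each colour, or every button of a colour that has fewer than 9.
That gives 9 + 9 + 2 + 5 + 9 + 9 + 9 + 9 + 9 = 70 buttons with no colour reaching 10.
The next button forces some colour to 10, so 70 + 1 = 71.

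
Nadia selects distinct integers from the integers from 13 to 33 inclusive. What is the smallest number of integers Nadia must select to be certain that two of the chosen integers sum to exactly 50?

14

A set avoiding the sum 50 can contain at most one of each pair {x, 50−x}, plus the 5 elements whose complement lies outside the range or equal to its own complement.
The integers 13, …, 25 (13 of them) are such a set: any two sum to at least 13+14 = 27 and at most 24+25 = 49 < 50.
Any 14th integer completes one of the 8 pairs, so 14 choices force a sum of 50.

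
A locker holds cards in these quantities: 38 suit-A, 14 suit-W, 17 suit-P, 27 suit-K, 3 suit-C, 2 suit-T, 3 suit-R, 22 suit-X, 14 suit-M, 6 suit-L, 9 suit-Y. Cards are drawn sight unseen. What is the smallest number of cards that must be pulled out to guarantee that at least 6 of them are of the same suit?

49

Put each drawn card into a box by suit. The largest draw with every box below 6 takes min(count, 5) from each suit; suits with fewer than 5 contribute all they have.
Σ min(cᵢ, 5) = 5 + 5 + 5 + 5 + 3 + 2 + 3 + 5 + 5 + 5 + 5 = 48.
Draw number 48 + 1 = 49 must push one box to 6.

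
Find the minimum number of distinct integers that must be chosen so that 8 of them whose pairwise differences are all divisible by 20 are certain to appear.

Integers whose pairwise differences are multiples of 20 are exactly those sharing a remainder mod 20. The 20 residue classes mod 20 are the pigeonholes.
With 140 integers one could put 7 in each residue class and have no class reach 8.
The 141st integer pushes some class to 8, so 20·7 + 1 = 141.

141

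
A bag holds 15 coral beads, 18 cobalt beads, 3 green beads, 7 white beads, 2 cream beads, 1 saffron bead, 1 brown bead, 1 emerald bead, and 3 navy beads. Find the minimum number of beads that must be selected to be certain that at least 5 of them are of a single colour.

An adversary could hand out at most 4 beads per colour (6 colours run out sooner): 4 + 4 + 3 + 4 + 2 + 1 + 1 + 1 + 3 = 23 beads and still no colour has 5.
By pigeonhole, one more bead lands in a colour already at 4, so 24 draws are enough and 23 are not.

24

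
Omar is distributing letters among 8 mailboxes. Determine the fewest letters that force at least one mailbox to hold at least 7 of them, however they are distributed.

49

With 48 letters one could put exactly 6 in each of the 8 mailboxes, and no mailbox would reach 7.
One more letter must land in a mailbox that already has 6, giving it 7.
So 8 × 6 + 1 = 49 letters are required.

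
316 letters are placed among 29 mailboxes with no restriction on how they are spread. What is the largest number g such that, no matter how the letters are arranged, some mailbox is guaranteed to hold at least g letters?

By the pigeonhole principle, the 29 mailboxes are the holes and the 316 letters are the pigeons.
If every mailbox held at most 10 letters, the total would be at most 29 × 10 = 290, which is less than 316.
So some mailbox holds at least ⌈316/29⌉ = 11 letters.

11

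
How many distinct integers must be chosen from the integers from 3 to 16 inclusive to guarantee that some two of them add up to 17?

9

A set avoiding the sum 17 can contain at most one of each pair {x, 17−x}, plus the 2 elements whose complement lies outside the range.
The integers 9, …, 16 (8 of them) are such a set: any two sum to at least 9+10 = 19 > 17.
Any 9th integer completes one of the 6 pairs, so 9 choices force a sum of 17.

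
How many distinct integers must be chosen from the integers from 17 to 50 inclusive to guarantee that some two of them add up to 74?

22

A set avoiding the sum 74 can contain at most one of each pair {x, 74−x}, plus the 8 elements whose complement lies outside the range or equal to its own complement.
The integers 17, …, 37 (21 of them) are such a set: any two sum to at least 17+18 = 35 and at most 36+37 = 73 < 74.
Any 22nd integer completes one of the 13 pairs, so 22 choices force a sum of 74.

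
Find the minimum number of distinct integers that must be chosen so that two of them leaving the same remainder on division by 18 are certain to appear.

Pigeonhole: the 18 residue classes mod 18 are the pigeonholes.
With 18 integers one could put 1 in each residue class and have no class reach 2.
The 19th integer pushes some class to 2, so 18·1 + 1 = 19.

19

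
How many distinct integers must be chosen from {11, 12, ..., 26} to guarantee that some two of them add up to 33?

Two chosen integers sum to 33 exactly when both halves of some pair {x, 33−x} with 11 ≤ x ≤ 33−x ≤ 22 are chosen — 6 such pairs.
The remaining 4 elements (those with no distinct partner in range) can never complete a 33-sum, so the worst case takes all of them and one from each pair: 4 + 6 = 10.
The 11th integer has to be the second member of some pair, so 10 + 1 = 11.

11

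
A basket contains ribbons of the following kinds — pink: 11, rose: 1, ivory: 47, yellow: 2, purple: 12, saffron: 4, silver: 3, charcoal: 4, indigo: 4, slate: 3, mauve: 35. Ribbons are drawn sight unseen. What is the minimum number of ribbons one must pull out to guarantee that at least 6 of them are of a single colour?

42

Pigeonhole: the 11 colours are the holes; the ribbons drawn are the pigeons.
To avoid 6 of any one colour, the worst case takes at most 5 of each colour, or every ribbon of a colour that has fewer than 5.
That gives 5 + 1 + 5 + 2 + 5 + 4 + 3 + 4 + 4 + 3 + 5 = 41 ribbons with no colour reaching 6.
The next ribbon forces some colour to 6, so 41 + 1 = 42.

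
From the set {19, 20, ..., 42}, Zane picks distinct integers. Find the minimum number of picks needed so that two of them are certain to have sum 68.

A set avoiding the sum 68 can contain at most one of each pair {x, 68−x}, plus the 8 elements whose complement lies outside the range or equal to its own complement.
The integers 19, …, 34 (16 of them) are such a set: any two sum to at least 19+20 = 39 and at most 33+34 = 67 < 68.
Any 17th integer completes one of the 8 pairs, so 17 choices force a sum of 68.

17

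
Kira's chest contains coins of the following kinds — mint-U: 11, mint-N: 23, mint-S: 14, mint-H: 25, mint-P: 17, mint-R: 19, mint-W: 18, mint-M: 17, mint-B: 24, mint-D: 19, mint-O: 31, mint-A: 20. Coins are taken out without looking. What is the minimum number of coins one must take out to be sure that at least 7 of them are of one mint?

An adversary could hand out at most 6 coins per mint: 6 + 6 + 6 + 6 + 6 + 6 + 6 + 6 + 6 + 6 + 6 + 6 = 72 coins and still no mint has 7.
One more coin lands in a mint already at 6, so 73 draws are enough and 72 are not.

73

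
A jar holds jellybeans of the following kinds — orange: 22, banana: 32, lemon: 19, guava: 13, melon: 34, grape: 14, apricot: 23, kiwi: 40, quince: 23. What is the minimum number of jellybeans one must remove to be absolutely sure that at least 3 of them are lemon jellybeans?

In the worst case for collecting lemon jellybeans, every non-lemon jellybean comes out first.
There are 22 + 32 + 13 + 34 + 14 + 23 + 40 + 23 = 201 non-lemon jellybeans altogether.
After those, each further jellybean must be lemon, so 201 + 3 = 204 draws guarantee 3 lemon jellybeans.

204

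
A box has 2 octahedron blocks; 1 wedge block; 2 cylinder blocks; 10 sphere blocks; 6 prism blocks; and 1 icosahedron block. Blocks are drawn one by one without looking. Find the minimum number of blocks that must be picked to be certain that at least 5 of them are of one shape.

15

The 6 shapes are the holes; the blocks drawn are the pigeons.
To avoid 5 of any one shape, the worst case takes at most 4 of each shape, or every block of a shape that has fewer than 4.
That gives 2 + 1 + 2 + 4 + 4 + 1 = 14 blocks with no shape reaching 5.
The next block forces some shape to 5, so 14 + 1 = 15.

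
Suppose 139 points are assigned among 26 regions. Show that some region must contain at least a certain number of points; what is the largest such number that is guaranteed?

The 26 regions are the holes and the 139 points are the pigeons.
If every region held at most 5 points, the total would be at most 26 × 5 = 130, which is less than 139.
So some region holds at least ⌈139/26⌉ = 6 points.

6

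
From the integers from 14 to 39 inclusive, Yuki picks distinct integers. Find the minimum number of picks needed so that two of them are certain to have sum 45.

Two chosen integers sum to 45 exactly when both halves of some pair {x, 45−x} with 14 ≤ x ≤ 45−x ≤ 31 are chosen — 9 such pairs.
The remaining 8 elements (those with no distinct partner in range) can never complete a 45-sum, so the worst case takes all of them and one from each pair: 8 + 9 = 17.
The 18th integer has to be the second member of some pair, so 17 + 1 = 18.

18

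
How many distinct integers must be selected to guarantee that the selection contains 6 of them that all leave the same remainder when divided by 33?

Pigeonhole: the 33 residue classes mod 33 are the pigeonholes.
With 165 integers one could put 5 in each residue class and have no class reach 6.
The 166th integer pushes some class to 6, so 33·5 + 1 = 166.

166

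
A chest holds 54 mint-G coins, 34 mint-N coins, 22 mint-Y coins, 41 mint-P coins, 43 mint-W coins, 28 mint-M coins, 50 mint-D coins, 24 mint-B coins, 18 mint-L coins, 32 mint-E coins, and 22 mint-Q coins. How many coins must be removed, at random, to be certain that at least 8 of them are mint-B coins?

352

In the worst case for collecting mint-B coins, every non-mint-B coin comes out first.
There are 54 + 34 + 22 + 41 + 43 + 28 + 50 + 18 + 32 + 22 = 344 non-mint-B coins altogether.
After those, each further coin must be mint-B, so 344 + 8 = 352 draws guarantee 8 mint-B coins.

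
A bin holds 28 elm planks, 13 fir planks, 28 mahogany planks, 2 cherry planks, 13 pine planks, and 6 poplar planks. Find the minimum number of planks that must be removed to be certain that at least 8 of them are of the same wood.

The 6 woods are the holes; the planks drawn are the pigeons.
To avoid 8 of any one wood, the worst case takes at most 7 of each wood, or every plank of a wood that has fewer than 7.
That gives 7 + 7 + 7 + 2 + 7 + 6 = 36 planks with no wood reaching 8.
The next plank forces some wood to 8, so 36 + 1 = 37.

37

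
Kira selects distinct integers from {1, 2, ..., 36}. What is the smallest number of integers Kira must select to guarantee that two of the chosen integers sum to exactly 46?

Group the elements by complementary pair {x, 46−x}: {10,36}, {11,35}, {12,34}, …, giving 13 two-element pairs, the single value 23 (it cannot pair with itself since the integers are distinct), and 9 integers whose partner 46−x falls outside [1,36].
Treating each of those 23 groups as a pigeonhole, one can pick one integer per group — 23 integers — with no two summing to 46.
The 24th integer lands in an occupied pair, forcing a sum of 46.

24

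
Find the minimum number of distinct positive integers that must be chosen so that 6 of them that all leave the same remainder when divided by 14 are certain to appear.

Pigeonhole: the 14 residue classes mod 14 are the pigeonholes.
With 70 integers one could put 5 in each residue class and have no class reach 6.
The 71st integer pushes some class to 6, so 14·5 + 1 = 71.

71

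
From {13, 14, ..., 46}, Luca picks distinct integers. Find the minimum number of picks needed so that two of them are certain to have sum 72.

25

Group the elements by complementary pair {x, 72−x}: {26,46}, {27,45}, {28,44}, …, giving 10 two-element pairs, the single value 36 (it cannot pair with itself since the integers are distinct), and 13 integers whose partner 72−x falls outside [13,46].
Treating each of those 24 groups as a pigeonhole, one can pick one integer per group — 24 integers — with no two summing to 72.
The 25th integer lands in an occupied pair, forcing a sum of 72.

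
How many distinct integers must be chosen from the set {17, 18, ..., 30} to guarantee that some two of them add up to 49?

A set avoiding the sum 49 can contain at most one of each pair {x, 49−x}, plus the 2 elements whose complement lies outside the range.
The integers 17, …, 24 (8 of them) are such a set: any two sum to at least 17+18 = 35 and at most 23+24 = 47 < 49.
By the pigeonhole principle, any 9th integer completes one of the 6 pairs, so 9 choices force a sum of 49.

9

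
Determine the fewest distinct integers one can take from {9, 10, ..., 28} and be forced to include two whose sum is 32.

A set avoiding the sum 32 can contain at most one of each pair {x, 32−x}, plus the 6 elements whose complement lies outside the range or equal to its own complement.
The integers 16, …, 28 (13 of them) are such a set: any two sum to at least 16+17 = 33 > 32.
Any 14th integer completes one of the 7 pairs, so 14 choices force a sum of 32.

14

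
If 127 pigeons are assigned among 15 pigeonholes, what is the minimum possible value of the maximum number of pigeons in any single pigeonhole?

Pigeonhole: the 15 pigeonholes are the holes and the 127 pigeons are the pigeons.
If every pigeonhole held at most 8 pigeons, the total would be at most 15 × 8 = 120, which is less than 127.
So some pigeonhole holds at least ⌈127/15⌉ = 9 pigeons.

9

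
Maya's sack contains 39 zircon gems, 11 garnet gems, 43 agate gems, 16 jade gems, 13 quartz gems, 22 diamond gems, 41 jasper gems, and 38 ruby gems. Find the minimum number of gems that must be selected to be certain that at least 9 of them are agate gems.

189

In the worst case for collecting agate gems, every non-agate gem comes out first.
There are 39 + 11 + 16 + 13 + 22 + 41 + 38 = 180 non-agate gems altogether.
After those, each further gem must be agate, so 180 + 9 = 189 draws guarantee 9 agate gems.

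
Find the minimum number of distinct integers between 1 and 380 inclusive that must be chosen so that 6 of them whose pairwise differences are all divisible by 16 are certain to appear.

Integers whose pairwise differences are multiples of 16 are exactly those sharing a remainder mod 16. The 16 residue classes mod 16 are the pigeonholes.
With 80 integers one could put 5 in each residue class and have no class reach 6.
The 81st integer pushes some class to 6, so 16·5 + 1 = 81.

81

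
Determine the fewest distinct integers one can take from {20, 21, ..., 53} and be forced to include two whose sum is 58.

Group the elements by complementary pair {x, 58−x}: {20,38}, {21,37}, {22,36}, …, giving 9 two-element pairs, the single value 29 (it cannot pair with itself since the integers are distinct), and 15 integers whose partner 58−x falls outside [20,53].
Treating each of those 25 groups as a pigeonhole, one can pick one integer per group — 25 integers — with no two summing to 58.
The 26th integer lands in an occupied pair, forcing a sum of 58.

26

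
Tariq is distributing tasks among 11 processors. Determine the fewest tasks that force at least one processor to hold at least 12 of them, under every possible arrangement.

122

With 121 tasks one could put exactly 11 in each of the 11 processors, and no processor would reach 12.
By pigeonhole, one more task must land in a processor that already has 11, giving it 12.
So 11 × 11 + 1 = 122 tasks are required.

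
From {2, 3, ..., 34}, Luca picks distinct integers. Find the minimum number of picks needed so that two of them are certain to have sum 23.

24

Group the elements by complementary pair {x, 23−x}: {2,21}, {3,20}, {4,19}, …, giving 10 two-element pairs and 13 integers whose partner 23−x falls outside [2,34].
By pigeonhole, treating each of those 23 groups as a pigeonhole, one can pick one integer per group — 23 integers — with no two summing to 23.
The 24th integer lands in an occupied pair, forcing a sum of 23.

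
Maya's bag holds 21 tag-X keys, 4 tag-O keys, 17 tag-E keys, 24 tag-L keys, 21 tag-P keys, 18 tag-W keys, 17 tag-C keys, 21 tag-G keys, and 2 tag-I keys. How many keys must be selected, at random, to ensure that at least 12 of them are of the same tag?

The 9 tags are the holes; the keys drawn are the pigeons.
To avoid 12 of any one tag, the worst case takes at most 11 of each tag, or every key of a tag that has fewer than 11.
That gives 11 + 4 + 11 + 11 + 11 + 11 + 11 + 11 + 2 = 83 keys with no tag reaching 12.
The next key forces some tag to 12, so 83 + 1 = 84.

84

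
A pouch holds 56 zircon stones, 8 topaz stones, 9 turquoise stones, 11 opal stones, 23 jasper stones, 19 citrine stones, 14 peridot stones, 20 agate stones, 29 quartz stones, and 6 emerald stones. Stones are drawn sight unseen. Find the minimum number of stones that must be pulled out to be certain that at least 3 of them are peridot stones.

In the worst case for collecting peridot stones, every non-peridot stone comes out first.
There are 56 + 8 + 9 + 11 + 23 + 19 + 20 + 29 + 6 = 181 non-peridot stones altogether.
After those, each further stone must be peridot, so 181 + 3 = 184 draws guarantee 3 peridot stones.

184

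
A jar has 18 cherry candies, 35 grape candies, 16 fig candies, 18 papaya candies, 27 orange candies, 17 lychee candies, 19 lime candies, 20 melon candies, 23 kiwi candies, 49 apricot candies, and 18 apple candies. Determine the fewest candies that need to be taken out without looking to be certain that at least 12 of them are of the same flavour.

122

An adversary could hand out at most 11 candies per flavour: 11 + 11 + 11 + 11 + 11 + 11 + 11 + 11 + 11 + 11 + 11 = 121 candies and still no flavour has 12.
Pigeonhole: one more candy lands in a flavour already at 11, so 122 draws are enough and 121 are not.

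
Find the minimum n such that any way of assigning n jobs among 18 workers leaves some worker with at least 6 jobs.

With 90 jobs one could put exactly 5 in each of the 18 workers, and no worker would reach 6.
One more job must land in a worker that already has 5, giving it 6.
So 18 × 5 + 1 = 91 jobs are required.

91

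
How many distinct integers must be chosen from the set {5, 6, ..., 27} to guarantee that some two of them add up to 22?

18

A set avoiding the sum 22 can contain at most one of each pair {x, 22−x}, plus the 11 elements whose complement lies outside the range or equal to its own complement.
The integers 11, …, 27 (17 of them) are such a set: any two sum to at least 11+12 = 23 > 22.
Any 18th integer completes one of the 6 pairs, so 18 choices force a sum of 22.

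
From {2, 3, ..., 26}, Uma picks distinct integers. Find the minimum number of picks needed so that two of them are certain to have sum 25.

15

Group the elements by complementary pair {x, 25−x}: {2,23}, {3,22}, {4,21}, …, giving 11 two-element pairs and 3 integers whose partner 25−x falls outside [2,26].
By pigeonhole, treating each of those 14 groups as a pigeonhole, one can pick one integer per group — 14 integers — with no two summing to 25.
The 15th integer lands in an occupied pair, forcing a sum of 25.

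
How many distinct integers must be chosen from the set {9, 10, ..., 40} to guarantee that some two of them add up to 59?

A set avoiding the sum 59 can contain at most one of each pair {x, 59−x}, plus the 10 elements whose complement lies outside the range.
The integers 9, …, 29 (21 of them) are such a set: any two sum to at least 9+10 = 19 and at most 28+29 = 57 < 59.
Any 22nd integer completes one of the 11 pairs, so 22 choices force a sum of 59.

22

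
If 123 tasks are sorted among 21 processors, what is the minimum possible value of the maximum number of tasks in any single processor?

6

The 21 processors are the holes and the 123 tasks are the pigeons.
If every processor held at most 5 tasks, the total would be at most 21 × 5 = 105, which is less than 123.
So some processor holds at least ⌈123/21⌉ = 6 tasks.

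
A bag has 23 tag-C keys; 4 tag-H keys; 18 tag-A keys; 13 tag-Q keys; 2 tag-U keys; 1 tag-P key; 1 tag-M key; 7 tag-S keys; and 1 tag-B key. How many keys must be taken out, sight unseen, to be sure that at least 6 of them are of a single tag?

30

Pigeonhole: put each drawn key into a box by tag. The largest draw with every box below 6 takes min(count, 5) from each tag; tags with fewer than 5 contribute all they have.
Σ min(cᵢ, 5) = 5 + 4 + 5 + 5 + 2 + 1 + 1 + 5 + 1 = 29.
Draw number 29 + 1 = 30 must push one box to 6.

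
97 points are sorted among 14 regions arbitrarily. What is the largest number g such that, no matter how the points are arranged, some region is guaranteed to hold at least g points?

By the pigeonhole principle, the 14 regions are the holes and the 97 points are the pigeons.
If every region held at most 6 points, the total would be at most 14 × 6 = 84, which is less than 97.
So some region holds at least ⌈97/14⌉ = 7 points.

7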